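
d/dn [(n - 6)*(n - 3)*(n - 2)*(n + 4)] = 4*n^3 - 21*n^2 - 16*n + 108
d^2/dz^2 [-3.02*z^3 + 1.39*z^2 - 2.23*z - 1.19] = 2.78 - 18.12*z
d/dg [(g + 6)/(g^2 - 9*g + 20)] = (g^2 - 9*g - (g + 6)*(2*g - 9) + 20)/(g^2 - 9*g + 20)^2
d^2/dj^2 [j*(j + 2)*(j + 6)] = 6*j + 16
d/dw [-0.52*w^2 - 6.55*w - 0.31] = -1.04*w - 6.55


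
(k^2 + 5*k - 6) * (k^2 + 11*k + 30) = k^4 + 16*k^3 + 79*k^2 + 84*k - 180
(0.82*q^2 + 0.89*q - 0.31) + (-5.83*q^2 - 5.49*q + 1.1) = -5.01*q^2 - 4.6*q + 0.79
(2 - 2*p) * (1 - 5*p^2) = 10*p^3 - 10*p^2 - 2*p + 2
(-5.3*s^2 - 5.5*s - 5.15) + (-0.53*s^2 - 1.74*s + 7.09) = -5.83*s^2 - 7.24*s + 1.94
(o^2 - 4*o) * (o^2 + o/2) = o^4 - 7*o^3/2 - 2*o^2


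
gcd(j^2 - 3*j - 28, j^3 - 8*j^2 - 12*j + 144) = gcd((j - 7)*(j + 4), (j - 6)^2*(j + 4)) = j + 4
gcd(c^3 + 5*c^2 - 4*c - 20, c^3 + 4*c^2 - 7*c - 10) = c^2 + 3*c - 10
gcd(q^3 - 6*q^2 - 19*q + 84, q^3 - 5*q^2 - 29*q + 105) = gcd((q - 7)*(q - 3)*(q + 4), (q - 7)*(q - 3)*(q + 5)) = q^2 - 10*q + 21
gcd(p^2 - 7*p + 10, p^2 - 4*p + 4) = p - 2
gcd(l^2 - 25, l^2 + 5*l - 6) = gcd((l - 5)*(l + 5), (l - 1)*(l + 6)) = 1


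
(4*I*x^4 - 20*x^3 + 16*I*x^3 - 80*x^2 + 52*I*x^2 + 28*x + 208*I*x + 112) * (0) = 0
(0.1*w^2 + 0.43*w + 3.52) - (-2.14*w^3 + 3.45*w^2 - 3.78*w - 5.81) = 2.14*w^3 - 3.35*w^2 + 4.21*w + 9.33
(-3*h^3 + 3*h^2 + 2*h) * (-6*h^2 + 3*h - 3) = 18*h^5 - 27*h^4 + 6*h^3 - 3*h^2 - 6*h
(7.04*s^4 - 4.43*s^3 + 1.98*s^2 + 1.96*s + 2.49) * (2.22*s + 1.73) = 15.6288*s^5 + 2.3446*s^4 - 3.2683*s^3 + 7.7766*s^2 + 8.9186*s + 4.3077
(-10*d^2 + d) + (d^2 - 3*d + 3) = -9*d^2 - 2*d + 3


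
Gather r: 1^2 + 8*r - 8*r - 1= 0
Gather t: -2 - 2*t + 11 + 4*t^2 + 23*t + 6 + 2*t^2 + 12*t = 6*t^2 + 33*t + 15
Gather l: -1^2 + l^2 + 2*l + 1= l^2 + 2*l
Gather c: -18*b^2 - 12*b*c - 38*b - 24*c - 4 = -18*b^2 - 38*b + c*(-12*b - 24) - 4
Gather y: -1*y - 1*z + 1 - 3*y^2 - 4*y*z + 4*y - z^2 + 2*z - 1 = -3*y^2 + y*(3 - 4*z) - z^2 + z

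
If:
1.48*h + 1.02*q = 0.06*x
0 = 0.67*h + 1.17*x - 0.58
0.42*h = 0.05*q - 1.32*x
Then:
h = 2.50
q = -3.68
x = -0.93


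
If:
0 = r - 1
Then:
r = 1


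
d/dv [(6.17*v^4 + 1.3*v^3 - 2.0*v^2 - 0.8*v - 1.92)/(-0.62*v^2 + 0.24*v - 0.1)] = (-7.6508*v^5 + 3.6364*v^4 - 1.844*v^3 - 1.366*v^2 - 1.9808*v + 0.5408)/(0.3844*v^4 - 0.2976*v^3 + 0.1816*v^2 - 0.048*v + 0.01)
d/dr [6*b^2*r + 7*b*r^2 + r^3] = 6*b^2 + 14*b*r + 3*r^2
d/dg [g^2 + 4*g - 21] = 2*g + 4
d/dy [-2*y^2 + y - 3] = 1 - 4*y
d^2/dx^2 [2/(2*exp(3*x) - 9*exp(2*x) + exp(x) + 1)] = 2*((-18*exp(2*x) + 36*exp(x) - 1)*(2*exp(3*x) - 9*exp(2*x) + exp(x) + 1) + 2*(6*exp(2*x) - 18*exp(x) + 1)^2*exp(x))*exp(x)/(2*exp(3*x) - 9*exp(2*x) + exp(x) + 1)^3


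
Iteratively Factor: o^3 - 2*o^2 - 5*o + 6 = (o + 2)*(o^2 - 4*o + 3) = (o - 1)*(o + 2)*(o - 3)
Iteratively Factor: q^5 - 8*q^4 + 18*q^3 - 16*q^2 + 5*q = (q - 1)*(q^4 - 7*q^3 + 11*q^2 - 5*q) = (q - 1)^2*(q^3 - 6*q^2 + 5*q) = (q - 5)*(q - 1)^2*(q^2 - q) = (q - 5)*(q - 1)^3*(q)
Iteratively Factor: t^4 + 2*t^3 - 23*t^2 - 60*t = (t + 4)*(t^3 - 2*t^2 - 15*t) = (t + 3)*(t + 4)*(t^2 - 5*t) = (t - 5)*(t + 3)*(t + 4)*(t)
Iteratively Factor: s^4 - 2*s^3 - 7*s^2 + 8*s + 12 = (s + 1)*(s^3 - 3*s^2 - 4*s + 12) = (s - 2)*(s + 1)*(s^2 - s - 6) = (s - 2)*(s + 1)*(s + 2)*(s - 3)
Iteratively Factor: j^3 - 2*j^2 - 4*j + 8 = (j - 2)*(j^2 - 4) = (j - 2)^2*(j + 2)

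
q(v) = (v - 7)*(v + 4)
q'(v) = 2*v - 3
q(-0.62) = -25.76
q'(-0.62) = -4.24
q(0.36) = -28.95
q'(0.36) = -2.28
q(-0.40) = -26.64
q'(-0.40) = -3.80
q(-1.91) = -18.62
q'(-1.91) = -6.82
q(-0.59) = -25.88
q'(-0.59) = -4.18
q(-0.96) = -24.20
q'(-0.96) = -4.92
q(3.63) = -25.71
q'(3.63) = 4.26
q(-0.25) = -27.19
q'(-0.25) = -3.50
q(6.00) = -10.00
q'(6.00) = 9.00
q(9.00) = 26.00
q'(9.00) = 15.00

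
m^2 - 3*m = m*(m - 3)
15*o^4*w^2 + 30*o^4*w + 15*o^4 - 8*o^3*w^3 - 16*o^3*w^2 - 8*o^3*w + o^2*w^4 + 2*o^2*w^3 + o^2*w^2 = (-5*o + w)*(-3*o + w)*(o*w + o)^2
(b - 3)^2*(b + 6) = b^3 - 27*b + 54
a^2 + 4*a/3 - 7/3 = (a - 1)*(a + 7/3)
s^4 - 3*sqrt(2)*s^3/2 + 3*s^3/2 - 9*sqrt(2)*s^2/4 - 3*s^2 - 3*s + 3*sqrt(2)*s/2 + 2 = (s - 1/2)*(s + 2)*(s - 2*sqrt(2))*(s + sqrt(2)/2)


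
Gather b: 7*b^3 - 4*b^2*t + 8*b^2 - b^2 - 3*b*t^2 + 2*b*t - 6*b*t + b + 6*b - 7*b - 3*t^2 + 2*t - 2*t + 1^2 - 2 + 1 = 7*b^3 + b^2*(7 - 4*t) + b*(-3*t^2 - 4*t) - 3*t^2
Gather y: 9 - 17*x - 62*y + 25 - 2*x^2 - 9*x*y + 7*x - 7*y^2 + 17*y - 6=-2*x^2 - 10*x - 7*y^2 + y*(-9*x - 45) + 28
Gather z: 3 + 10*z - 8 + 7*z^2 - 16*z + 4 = 7*z^2 - 6*z - 1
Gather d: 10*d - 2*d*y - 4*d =d*(6 - 2*y)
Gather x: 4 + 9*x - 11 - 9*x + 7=0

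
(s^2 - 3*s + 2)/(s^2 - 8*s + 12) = (s - 1)/(s - 6)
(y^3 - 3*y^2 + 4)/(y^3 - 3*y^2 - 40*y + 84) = (y^2 - y - 2)/(y^2 - y - 42)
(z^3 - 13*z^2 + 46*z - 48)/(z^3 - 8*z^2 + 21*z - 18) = (z - 8)/(z - 3)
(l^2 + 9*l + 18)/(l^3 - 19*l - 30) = (l + 6)/(l^2 - 3*l - 10)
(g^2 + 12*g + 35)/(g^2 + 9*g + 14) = (g + 5)/(g + 2)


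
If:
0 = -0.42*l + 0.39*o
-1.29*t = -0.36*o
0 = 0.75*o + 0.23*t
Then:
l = 0.00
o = 0.00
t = 0.00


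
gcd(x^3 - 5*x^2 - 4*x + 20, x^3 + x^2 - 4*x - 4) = x^2 - 4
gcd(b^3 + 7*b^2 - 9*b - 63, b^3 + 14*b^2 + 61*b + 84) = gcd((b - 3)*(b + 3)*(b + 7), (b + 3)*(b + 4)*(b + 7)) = b^2 + 10*b + 21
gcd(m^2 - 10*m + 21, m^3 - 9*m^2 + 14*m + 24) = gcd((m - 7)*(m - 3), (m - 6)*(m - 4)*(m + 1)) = 1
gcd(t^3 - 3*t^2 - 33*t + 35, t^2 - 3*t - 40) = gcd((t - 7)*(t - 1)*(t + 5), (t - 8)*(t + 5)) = t + 5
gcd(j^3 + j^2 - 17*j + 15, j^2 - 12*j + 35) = 1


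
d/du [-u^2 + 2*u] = 2 - 2*u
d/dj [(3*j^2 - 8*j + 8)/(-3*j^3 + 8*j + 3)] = (2*(3*j - 4)*(-3*j^3 + 8*j + 3) + (9*j^2 - 8)*(3*j^2 - 8*j + 8))/(-3*j^3 + 8*j + 3)^2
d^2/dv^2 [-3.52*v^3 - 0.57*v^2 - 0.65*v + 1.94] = -21.12*v - 1.14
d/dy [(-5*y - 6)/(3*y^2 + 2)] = (15*y^2 + 36*y - 10)/(9*y^4 + 12*y^2 + 4)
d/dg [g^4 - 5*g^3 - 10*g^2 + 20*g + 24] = 4*g^3 - 15*g^2 - 20*g + 20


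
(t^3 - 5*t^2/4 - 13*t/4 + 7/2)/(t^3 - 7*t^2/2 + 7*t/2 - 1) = (4*t + 7)/(2*(2*t - 1))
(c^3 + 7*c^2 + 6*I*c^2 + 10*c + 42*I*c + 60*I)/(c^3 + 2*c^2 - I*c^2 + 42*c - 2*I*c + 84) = (c + 5)/(c - 7*I)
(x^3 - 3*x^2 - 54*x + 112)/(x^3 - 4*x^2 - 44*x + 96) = (x + 7)/(x + 6)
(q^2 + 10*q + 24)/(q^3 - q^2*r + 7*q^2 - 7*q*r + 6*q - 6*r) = (q + 4)/(q^2 - q*r + q - r)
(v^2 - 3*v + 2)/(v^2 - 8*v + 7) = (v - 2)/(v - 7)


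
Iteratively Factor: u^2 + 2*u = (u)*(u + 2)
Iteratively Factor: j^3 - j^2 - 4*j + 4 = (j + 2)*(j^2 - 3*j + 2) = (j - 2)*(j + 2)*(j - 1)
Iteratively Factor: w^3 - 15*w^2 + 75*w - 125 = (w - 5)*(w^2 - 10*w + 25) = (w - 5)^2*(w - 5)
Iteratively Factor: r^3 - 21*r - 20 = (r - 5)*(r^2 + 5*r + 4) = (r - 5)*(r + 4)*(r + 1)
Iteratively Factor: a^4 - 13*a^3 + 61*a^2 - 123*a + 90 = (a - 2)*(a^3 - 11*a^2 + 39*a - 45) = (a - 3)*(a - 2)*(a^2 - 8*a + 15) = (a - 3)^2*(a - 2)*(a - 5)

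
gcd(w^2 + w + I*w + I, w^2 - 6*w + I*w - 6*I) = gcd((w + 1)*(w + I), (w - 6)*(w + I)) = w + I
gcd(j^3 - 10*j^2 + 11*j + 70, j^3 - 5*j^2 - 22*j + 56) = j - 7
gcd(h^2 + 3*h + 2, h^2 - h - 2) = h + 1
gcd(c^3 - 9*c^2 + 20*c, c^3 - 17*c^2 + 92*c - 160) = c^2 - 9*c + 20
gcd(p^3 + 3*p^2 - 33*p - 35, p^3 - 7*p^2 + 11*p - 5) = p - 5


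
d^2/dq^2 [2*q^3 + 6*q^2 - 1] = 12*q + 12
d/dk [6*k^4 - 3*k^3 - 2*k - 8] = 24*k^3 - 9*k^2 - 2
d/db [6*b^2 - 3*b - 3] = 12*b - 3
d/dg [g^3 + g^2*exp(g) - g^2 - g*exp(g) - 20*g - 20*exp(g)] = g^2*exp(g) + 3*g^2 + g*exp(g) - 2*g - 21*exp(g) - 20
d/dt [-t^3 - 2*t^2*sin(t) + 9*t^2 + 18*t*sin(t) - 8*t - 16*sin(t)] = -2*t^2*cos(t) - 3*t^2 - 4*t*sin(t) + 18*t*cos(t) + 18*t + 18*sin(t) - 16*cos(t) - 8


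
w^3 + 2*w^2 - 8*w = w*(w - 2)*(w + 4)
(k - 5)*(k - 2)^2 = k^3 - 9*k^2 + 24*k - 20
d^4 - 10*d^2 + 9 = (d - 3)*(d - 1)*(d + 1)*(d + 3)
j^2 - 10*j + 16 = (j - 8)*(j - 2)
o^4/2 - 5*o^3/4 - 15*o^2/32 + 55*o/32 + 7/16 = (o/2 + 1/2)*(o - 2)*(o - 7/4)*(o + 1/4)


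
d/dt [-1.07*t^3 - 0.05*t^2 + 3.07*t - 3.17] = -3.21*t^2 - 0.1*t + 3.07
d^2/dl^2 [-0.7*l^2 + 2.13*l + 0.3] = -1.40000000000000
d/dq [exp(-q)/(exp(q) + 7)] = (-2*exp(q) - 7)*exp(-q)/(exp(2*q) + 14*exp(q) + 49)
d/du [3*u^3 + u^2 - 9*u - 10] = 9*u^2 + 2*u - 9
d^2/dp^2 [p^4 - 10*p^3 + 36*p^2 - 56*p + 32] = 12*p^2 - 60*p + 72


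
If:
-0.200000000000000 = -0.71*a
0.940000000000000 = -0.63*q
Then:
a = 0.28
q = -1.49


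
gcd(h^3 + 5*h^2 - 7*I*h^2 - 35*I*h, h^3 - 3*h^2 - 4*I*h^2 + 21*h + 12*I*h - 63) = h - 7*I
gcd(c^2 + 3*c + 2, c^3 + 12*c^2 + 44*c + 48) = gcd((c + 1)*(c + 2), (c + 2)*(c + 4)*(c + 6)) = c + 2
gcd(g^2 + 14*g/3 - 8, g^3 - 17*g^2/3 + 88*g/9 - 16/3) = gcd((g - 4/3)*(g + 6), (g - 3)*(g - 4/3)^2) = g - 4/3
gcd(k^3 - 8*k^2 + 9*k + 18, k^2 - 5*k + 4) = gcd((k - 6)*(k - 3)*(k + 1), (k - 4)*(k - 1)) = 1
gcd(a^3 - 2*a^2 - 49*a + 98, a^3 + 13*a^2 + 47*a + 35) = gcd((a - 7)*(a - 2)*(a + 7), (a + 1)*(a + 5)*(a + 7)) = a + 7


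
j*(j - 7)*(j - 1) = j^3 - 8*j^2 + 7*j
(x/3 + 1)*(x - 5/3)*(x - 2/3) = x^3/3 + 2*x^2/9 - 53*x/27 + 10/9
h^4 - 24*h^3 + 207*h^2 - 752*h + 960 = (h - 8)^2*(h - 5)*(h - 3)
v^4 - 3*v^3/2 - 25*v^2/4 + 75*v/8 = v*(v - 5/2)*(v - 3/2)*(v + 5/2)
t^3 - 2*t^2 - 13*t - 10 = (t - 5)*(t + 1)*(t + 2)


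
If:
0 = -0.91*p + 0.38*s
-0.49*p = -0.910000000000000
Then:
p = 1.86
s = 4.45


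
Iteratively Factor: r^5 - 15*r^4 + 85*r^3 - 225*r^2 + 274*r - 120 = (r - 4)*(r^4 - 11*r^3 + 41*r^2 - 61*r + 30) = (r - 4)*(r - 2)*(r^3 - 9*r^2 + 23*r - 15) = (r - 5)*(r - 4)*(r - 2)*(r^2 - 4*r + 3) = (r - 5)*(r - 4)*(r - 2)*(r - 1)*(r - 3)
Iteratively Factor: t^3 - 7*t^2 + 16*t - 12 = (t - 2)*(t^2 - 5*t + 6) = (t - 3)*(t - 2)*(t - 2)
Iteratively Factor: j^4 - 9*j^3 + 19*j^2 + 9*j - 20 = (j - 4)*(j^3 - 5*j^2 - j + 5) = (j - 4)*(j - 1)*(j^2 - 4*j - 5) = (j - 4)*(j - 1)*(j + 1)*(j - 5)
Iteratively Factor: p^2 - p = (p)*(p - 1)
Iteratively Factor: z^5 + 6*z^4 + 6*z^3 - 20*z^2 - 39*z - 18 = (z + 1)*(z^4 + 5*z^3 + z^2 - 21*z - 18) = (z + 1)*(z + 3)*(z^3 + 2*z^2 - 5*z - 6) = (z + 1)*(z + 3)^2*(z^2 - z - 2) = (z - 2)*(z + 1)*(z + 3)^2*(z + 1)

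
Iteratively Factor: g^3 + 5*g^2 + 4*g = (g + 1)*(g^2 + 4*g) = g*(g + 1)*(g + 4)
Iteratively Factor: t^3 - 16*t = (t)*(t^2 - 16) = t*(t - 4)*(t + 4)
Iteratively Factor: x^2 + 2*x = (x + 2)*(x)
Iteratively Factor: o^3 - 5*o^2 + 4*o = (o)*(o^2 - 5*o + 4) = o*(o - 4)*(o - 1)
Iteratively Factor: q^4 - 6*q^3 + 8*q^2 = (q - 4)*(q^3 - 2*q^2) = (q - 4)*(q - 2)*(q^2) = q*(q - 4)*(q - 2)*(q)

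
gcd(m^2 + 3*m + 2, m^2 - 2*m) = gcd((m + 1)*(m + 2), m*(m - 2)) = 1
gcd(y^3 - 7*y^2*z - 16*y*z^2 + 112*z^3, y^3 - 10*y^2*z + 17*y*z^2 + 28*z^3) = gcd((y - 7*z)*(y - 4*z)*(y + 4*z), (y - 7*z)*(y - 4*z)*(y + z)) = y^2 - 11*y*z + 28*z^2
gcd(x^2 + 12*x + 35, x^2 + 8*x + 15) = x + 5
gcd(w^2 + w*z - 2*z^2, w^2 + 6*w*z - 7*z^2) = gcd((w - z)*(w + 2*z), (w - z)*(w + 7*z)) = -w + z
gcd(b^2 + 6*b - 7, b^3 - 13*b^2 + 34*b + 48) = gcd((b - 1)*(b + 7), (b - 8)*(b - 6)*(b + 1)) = 1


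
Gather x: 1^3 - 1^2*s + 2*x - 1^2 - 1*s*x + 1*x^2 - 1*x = -s + x^2 + x*(1 - s)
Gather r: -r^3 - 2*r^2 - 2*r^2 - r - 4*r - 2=-r^3 - 4*r^2 - 5*r - 2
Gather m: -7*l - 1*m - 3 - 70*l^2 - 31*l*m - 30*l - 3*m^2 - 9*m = -70*l^2 - 37*l - 3*m^2 + m*(-31*l - 10) - 3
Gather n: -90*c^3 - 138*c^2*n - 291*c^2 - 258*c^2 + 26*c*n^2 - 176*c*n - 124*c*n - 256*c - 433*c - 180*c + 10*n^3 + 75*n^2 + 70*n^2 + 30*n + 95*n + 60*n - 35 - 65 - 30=-90*c^3 - 549*c^2 - 869*c + 10*n^3 + n^2*(26*c + 145) + n*(-138*c^2 - 300*c + 185) - 130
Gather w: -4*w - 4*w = -8*w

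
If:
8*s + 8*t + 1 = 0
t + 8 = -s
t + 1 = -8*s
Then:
No Solution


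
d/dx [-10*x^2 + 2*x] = 2 - 20*x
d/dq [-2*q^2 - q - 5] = -4*q - 1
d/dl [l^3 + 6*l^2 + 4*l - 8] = 3*l^2 + 12*l + 4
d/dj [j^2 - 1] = 2*j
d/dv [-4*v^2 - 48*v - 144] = -8*v - 48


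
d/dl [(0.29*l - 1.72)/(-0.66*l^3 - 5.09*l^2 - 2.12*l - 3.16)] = (0.3828*l^3 - 1.9295*l^2 - 17.5096*l - 4.5628)/(0.4356*l^6 + 6.7188*l^5 + 28.7065*l^4 + 25.7528*l^3 + 36.6632*l^2 + 13.3984*l + 9.9856)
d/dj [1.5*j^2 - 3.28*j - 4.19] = 3.0*j - 3.28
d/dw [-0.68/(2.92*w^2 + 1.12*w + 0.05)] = (3.9712*w + 0.7616)/(2.92*w^2 + 1.12*w + 0.05)^2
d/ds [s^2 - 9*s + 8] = 2*s - 9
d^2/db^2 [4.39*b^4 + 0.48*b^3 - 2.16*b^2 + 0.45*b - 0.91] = 52.68*b^2 + 2.88*b - 4.32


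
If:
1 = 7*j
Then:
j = 1/7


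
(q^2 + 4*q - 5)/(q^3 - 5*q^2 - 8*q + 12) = (q + 5)/(q^2 - 4*q - 12)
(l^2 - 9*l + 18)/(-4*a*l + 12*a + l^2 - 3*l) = (6 - l)/(4*a - l)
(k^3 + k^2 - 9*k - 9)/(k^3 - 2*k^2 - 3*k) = (k + 3)/k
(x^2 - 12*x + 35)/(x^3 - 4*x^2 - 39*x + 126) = (x - 5)/(x^2 + 3*x - 18)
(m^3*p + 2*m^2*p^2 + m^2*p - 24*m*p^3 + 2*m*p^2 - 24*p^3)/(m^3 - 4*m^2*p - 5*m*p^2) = p*(-m^3 - 2*m^2*p - m^2 + 24*m*p^2 - 2*m*p + 24*p^2)/(m*(-m^2 + 4*m*p + 5*p^2))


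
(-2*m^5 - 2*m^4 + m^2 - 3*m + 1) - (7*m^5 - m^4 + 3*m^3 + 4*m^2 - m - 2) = -9*m^5 - m^4 - 3*m^3 - 3*m^2 - 2*m + 3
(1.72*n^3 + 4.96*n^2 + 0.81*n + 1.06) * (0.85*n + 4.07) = 1.462*n^4 + 11.2164*n^3 + 20.8757*n^2 + 4.1977*n + 4.3142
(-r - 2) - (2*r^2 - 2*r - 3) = -2*r^2 + r + 1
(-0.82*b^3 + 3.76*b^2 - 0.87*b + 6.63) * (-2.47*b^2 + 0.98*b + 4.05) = 2.0254*b^5 - 10.0908*b^4 + 2.5127*b^3 - 2.0007*b^2 + 2.9739*b + 26.8515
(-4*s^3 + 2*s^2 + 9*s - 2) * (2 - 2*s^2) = 8*s^5 - 4*s^4 - 26*s^3 + 8*s^2 + 18*s - 4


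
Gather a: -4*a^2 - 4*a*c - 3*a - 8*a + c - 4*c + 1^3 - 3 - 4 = -4*a^2 + a*(-4*c - 11) - 3*c - 6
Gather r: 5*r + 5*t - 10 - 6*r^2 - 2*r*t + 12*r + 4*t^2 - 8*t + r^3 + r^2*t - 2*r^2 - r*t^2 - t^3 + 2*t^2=r^3 + r^2*(t - 8) + r*(-t^2 - 2*t + 17) - t^3 + 6*t^2 - 3*t - 10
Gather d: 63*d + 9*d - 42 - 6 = 72*d - 48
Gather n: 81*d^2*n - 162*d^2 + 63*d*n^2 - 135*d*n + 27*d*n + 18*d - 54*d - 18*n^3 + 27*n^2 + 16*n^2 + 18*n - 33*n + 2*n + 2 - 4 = -162*d^2 - 36*d - 18*n^3 + n^2*(63*d + 43) + n*(81*d^2 - 108*d - 13) - 2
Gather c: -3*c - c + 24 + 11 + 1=36 - 4*c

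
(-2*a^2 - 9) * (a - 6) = -2*a^3 + 12*a^2 - 9*a + 54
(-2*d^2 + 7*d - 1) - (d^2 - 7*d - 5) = -3*d^2 + 14*d + 4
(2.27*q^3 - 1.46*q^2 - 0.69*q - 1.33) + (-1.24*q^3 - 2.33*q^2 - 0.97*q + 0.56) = 1.03*q^3 - 3.79*q^2 - 1.66*q - 0.77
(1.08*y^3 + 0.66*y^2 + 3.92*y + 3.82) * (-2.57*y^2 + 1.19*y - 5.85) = -2.7756*y^5 - 0.411*y^4 - 15.607*y^3 - 9.0136*y^2 - 18.3862*y - 22.347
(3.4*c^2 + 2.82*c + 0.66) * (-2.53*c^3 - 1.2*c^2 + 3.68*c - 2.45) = -8.602*c^5 - 11.2146*c^4 + 7.4582*c^3 + 1.2556*c^2 - 4.4802*c - 1.617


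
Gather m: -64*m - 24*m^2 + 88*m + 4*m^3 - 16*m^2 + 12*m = 4*m^3 - 40*m^2 + 36*m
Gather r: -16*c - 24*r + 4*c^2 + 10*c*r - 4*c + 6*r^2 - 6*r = 4*c^2 - 20*c + 6*r^2 + r*(10*c - 30)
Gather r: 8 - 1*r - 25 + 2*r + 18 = r + 1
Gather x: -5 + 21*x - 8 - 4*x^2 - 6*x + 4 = -4*x^2 + 15*x - 9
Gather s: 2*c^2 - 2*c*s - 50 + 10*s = 2*c^2 + s*(10 - 2*c) - 50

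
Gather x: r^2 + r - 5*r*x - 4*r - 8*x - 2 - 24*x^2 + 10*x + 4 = r^2 - 3*r - 24*x^2 + x*(2 - 5*r) + 2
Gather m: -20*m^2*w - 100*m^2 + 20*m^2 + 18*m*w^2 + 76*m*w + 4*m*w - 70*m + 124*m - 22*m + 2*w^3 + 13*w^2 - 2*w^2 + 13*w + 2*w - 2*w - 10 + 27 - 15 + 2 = m^2*(-20*w - 80) + m*(18*w^2 + 80*w + 32) + 2*w^3 + 11*w^2 + 13*w + 4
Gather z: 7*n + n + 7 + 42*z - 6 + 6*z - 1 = 8*n + 48*z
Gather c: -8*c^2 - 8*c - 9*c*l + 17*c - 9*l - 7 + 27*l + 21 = -8*c^2 + c*(9 - 9*l) + 18*l + 14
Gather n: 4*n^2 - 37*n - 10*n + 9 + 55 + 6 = 4*n^2 - 47*n + 70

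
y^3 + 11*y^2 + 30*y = y*(y + 5)*(y + 6)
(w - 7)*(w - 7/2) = w^2 - 21*w/2 + 49/2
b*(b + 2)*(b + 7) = b^3 + 9*b^2 + 14*b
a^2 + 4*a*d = a*(a + 4*d)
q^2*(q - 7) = q^3 - 7*q^2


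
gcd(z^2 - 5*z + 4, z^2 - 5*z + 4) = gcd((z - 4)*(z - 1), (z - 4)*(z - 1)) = z^2 - 5*z + 4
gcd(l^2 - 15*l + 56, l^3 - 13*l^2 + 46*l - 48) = l - 8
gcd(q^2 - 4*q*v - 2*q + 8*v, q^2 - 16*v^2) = q - 4*v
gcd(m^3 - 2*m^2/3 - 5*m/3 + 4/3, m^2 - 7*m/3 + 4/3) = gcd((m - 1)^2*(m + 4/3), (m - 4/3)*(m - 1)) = m - 1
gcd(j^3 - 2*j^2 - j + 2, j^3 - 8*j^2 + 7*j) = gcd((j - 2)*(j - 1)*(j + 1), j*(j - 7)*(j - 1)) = j - 1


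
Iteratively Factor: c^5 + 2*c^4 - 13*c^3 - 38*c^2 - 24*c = (c + 2)*(c^4 - 13*c^2 - 12*c) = c*(c + 2)*(c^3 - 13*c - 12) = c*(c - 4)*(c + 2)*(c^2 + 4*c + 3) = c*(c - 4)*(c + 1)*(c + 2)*(c + 3)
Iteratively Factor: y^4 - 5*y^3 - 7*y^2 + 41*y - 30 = (y - 1)*(y^3 - 4*y^2 - 11*y + 30) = (y - 1)*(y + 3)*(y^2 - 7*y + 10) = (y - 5)*(y - 1)*(y + 3)*(y - 2)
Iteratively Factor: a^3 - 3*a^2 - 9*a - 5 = (a + 1)*(a^2 - 4*a - 5) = (a + 1)^2*(a - 5)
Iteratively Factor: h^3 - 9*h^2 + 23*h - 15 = (h - 3)*(h^2 - 6*h + 5) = (h - 3)*(h - 1)*(h - 5)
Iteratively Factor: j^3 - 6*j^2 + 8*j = (j - 2)*(j^2 - 4*j) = j*(j - 2)*(j - 4)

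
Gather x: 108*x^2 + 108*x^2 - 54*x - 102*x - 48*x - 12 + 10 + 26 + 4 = 216*x^2 - 204*x + 28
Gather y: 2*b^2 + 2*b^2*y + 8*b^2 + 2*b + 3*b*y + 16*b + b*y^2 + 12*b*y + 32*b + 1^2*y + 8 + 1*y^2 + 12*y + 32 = 10*b^2 + 50*b + y^2*(b + 1) + y*(2*b^2 + 15*b + 13) + 40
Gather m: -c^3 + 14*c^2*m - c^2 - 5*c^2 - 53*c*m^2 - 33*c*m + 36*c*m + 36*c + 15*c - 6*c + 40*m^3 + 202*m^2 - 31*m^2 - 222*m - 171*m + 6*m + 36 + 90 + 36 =-c^3 - 6*c^2 + 45*c + 40*m^3 + m^2*(171 - 53*c) + m*(14*c^2 + 3*c - 387) + 162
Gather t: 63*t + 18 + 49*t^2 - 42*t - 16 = 49*t^2 + 21*t + 2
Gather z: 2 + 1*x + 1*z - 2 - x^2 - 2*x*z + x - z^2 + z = -x^2 + 2*x - z^2 + z*(2 - 2*x)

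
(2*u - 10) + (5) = 2*u - 5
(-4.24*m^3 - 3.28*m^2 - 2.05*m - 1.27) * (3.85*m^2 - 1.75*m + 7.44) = -16.324*m^5 - 5.208*m^4 - 33.6981*m^3 - 25.7052*m^2 - 13.0295*m - 9.4488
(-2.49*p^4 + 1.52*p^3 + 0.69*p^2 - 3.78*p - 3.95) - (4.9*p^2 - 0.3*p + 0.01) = -2.49*p^4 + 1.52*p^3 - 4.21*p^2 - 3.48*p - 3.96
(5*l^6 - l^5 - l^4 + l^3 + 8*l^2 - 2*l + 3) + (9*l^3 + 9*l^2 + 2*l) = 5*l^6 - l^5 - l^4 + 10*l^3 + 17*l^2 + 3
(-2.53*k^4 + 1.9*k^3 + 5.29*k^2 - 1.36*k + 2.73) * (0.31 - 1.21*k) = 3.0613*k^5 - 3.0833*k^4 - 5.8119*k^3 + 3.2855*k^2 - 3.7249*k + 0.8463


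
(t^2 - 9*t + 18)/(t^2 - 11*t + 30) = (t - 3)/(t - 5)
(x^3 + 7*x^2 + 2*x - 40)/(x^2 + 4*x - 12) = (x^2 + 9*x + 20)/(x + 6)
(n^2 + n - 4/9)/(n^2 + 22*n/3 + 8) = (n - 1/3)/(n + 6)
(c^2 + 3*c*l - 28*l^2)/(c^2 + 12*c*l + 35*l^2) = (c - 4*l)/(c + 5*l)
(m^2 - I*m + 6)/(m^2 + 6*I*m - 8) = (m - 3*I)/(m + 4*I)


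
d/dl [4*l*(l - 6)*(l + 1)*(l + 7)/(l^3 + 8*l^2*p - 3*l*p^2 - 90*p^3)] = 4*(-l*(l - 6)*(l + 1)*(l + 7)*(3*l^2 + 16*l*p - 3*p^2) + (l^3 + 8*l^2*p - 3*l*p^2 - 90*p^3)*(l*(l - 6)*(l + 1) + l*(l - 6)*(l + 7) + l*(l + 1)*(l + 7) + (l - 6)*(l + 1)*(l + 7)))/(l^3 + 8*l^2*p - 3*l*p^2 - 90*p^3)^2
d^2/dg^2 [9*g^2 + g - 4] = 18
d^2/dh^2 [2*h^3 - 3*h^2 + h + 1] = 12*h - 6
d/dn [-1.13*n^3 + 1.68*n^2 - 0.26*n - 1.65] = -3.39*n^2 + 3.36*n - 0.26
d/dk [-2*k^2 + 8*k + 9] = 8 - 4*k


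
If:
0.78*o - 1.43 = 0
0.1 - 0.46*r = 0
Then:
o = 1.83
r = 0.22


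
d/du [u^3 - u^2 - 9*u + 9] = 3*u^2 - 2*u - 9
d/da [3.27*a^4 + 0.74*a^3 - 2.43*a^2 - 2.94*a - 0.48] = 13.08*a^3 + 2.22*a^2 - 4.86*a - 2.94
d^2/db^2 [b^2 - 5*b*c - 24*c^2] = 2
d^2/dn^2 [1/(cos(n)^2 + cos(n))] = (-(1 - cos(2*n))^2 + 15*cos(n)/4 - 3*cos(2*n)/2 - 3*cos(3*n)/4 + 9/2)/((cos(n) + 1)^3*cos(n)^3)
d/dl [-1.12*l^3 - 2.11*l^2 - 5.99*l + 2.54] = -3.36*l^2 - 4.22*l - 5.99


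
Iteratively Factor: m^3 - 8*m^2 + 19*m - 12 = (m - 3)*(m^2 - 5*m + 4) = (m - 3)*(m - 1)*(m - 4)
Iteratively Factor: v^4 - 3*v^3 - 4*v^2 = (v - 4)*(v^3 + v^2) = v*(v - 4)*(v^2 + v) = v*(v - 4)*(v + 1)*(v)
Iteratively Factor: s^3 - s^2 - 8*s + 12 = (s + 3)*(s^2 - 4*s + 4) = (s - 2)*(s + 3)*(s - 2)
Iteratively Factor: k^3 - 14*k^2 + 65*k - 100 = (k - 5)*(k^2 - 9*k + 20) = (k - 5)^2*(k - 4)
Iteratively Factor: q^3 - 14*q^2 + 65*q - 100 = (q - 5)*(q^2 - 9*q + 20) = (q - 5)^2*(q - 4)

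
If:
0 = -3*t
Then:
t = 0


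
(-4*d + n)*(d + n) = -4*d^2 - 3*d*n + n^2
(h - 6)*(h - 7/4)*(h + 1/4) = h^3 - 15*h^2/2 + 137*h/16 + 21/8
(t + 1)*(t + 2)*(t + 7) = t^3 + 10*t^2 + 23*t + 14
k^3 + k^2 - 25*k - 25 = (k - 5)*(k + 1)*(k + 5)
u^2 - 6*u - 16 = (u - 8)*(u + 2)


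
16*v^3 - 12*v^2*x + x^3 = (-2*v + x)^2*(4*v + x)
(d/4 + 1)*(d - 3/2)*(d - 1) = d^3/4 + 3*d^2/8 - 17*d/8 + 3/2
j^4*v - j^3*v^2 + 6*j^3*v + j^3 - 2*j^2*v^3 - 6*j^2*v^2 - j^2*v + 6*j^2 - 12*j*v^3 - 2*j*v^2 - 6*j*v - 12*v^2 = (j + 6)*(j - 2*v)*(j + v)*(j*v + 1)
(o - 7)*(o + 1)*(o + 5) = o^3 - o^2 - 37*o - 35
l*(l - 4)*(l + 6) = l^3 + 2*l^2 - 24*l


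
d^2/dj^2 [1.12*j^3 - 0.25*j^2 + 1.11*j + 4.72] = 6.72*j - 0.5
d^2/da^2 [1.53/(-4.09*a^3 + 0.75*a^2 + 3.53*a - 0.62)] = ((37.5462*a - 2.295)*(4.09*a^3 - 0.75*a^2 - 3.53*a + 0.62) - 1.53*(-24.54*a^2 + 3.0*a + 7.06)*(-12.27*a^2 + 1.5*a + 3.53))/(4.09*a^3 - 0.75*a^2 - 3.53*a + 0.62)^3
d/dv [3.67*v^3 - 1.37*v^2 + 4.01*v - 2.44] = 11.01*v^2 - 2.74*v + 4.01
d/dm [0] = 0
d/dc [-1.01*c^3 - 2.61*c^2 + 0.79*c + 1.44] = -3.03*c^2 - 5.22*c + 0.79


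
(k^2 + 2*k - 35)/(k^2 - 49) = (k - 5)/(k - 7)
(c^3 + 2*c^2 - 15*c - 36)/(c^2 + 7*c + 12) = (c^2 - c - 12)/(c + 4)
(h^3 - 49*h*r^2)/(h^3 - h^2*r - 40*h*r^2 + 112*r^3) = h*(h - 7*r)/(h^2 - 8*h*r + 16*r^2)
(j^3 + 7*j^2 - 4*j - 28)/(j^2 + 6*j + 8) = (j^2 + 5*j - 14)/(j + 4)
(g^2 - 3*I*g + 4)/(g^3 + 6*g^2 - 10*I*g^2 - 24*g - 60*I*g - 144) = (g + I)/(g^2 + 6*g*(1 - I) - 36*I)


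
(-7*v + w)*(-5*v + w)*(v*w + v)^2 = 35*v^4*w^2 + 70*v^4*w + 35*v^4 - 12*v^3*w^3 - 24*v^3*w^2 - 12*v^3*w + v^2*w^4 + 2*v^2*w^3 + v^2*w^2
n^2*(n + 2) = n^3 + 2*n^2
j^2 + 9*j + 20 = (j + 4)*(j + 5)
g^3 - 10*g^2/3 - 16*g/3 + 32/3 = (g - 4)*(g - 4/3)*(g + 2)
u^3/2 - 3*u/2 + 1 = (u/2 + 1)*(u - 1)^2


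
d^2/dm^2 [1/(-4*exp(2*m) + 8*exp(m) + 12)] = (4*(1 - exp(m))^2*exp(m) + (2*exp(m) - 1)*(-exp(2*m) + 2*exp(m) + 3))*exp(m)/(2*(-exp(2*m) + 2*exp(m) + 3)^3)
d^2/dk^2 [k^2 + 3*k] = 2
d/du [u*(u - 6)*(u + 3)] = 3*u^2 - 6*u - 18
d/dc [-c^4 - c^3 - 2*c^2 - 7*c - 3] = -4*c^3 - 3*c^2 - 4*c - 7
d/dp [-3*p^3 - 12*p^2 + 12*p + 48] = -9*p^2 - 24*p + 12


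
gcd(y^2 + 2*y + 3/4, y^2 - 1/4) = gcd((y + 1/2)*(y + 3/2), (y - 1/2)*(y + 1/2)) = y + 1/2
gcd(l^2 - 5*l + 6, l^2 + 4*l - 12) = l - 2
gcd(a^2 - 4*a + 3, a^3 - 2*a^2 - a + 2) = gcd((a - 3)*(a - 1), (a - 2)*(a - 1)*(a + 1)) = a - 1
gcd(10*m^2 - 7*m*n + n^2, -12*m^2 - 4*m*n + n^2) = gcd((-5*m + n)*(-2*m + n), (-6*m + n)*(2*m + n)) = 1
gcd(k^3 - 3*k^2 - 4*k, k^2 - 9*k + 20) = k - 4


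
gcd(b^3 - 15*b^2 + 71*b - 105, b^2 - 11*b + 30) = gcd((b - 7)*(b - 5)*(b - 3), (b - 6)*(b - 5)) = b - 5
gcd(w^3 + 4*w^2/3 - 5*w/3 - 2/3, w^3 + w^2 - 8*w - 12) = w + 2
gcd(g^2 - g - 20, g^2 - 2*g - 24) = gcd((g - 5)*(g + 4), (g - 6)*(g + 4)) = g + 4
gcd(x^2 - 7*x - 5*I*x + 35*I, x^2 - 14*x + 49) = x - 7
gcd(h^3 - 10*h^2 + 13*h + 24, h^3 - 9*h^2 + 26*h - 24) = h - 3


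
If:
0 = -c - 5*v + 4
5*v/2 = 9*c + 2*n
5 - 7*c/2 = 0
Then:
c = 10/7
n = -81/14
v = 18/35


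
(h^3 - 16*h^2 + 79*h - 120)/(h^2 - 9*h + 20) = (h^2 - 11*h + 24)/(h - 4)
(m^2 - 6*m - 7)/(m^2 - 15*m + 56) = (m + 1)/(m - 8)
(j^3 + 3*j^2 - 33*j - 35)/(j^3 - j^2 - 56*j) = (j^2 - 4*j - 5)/(j*(j - 8))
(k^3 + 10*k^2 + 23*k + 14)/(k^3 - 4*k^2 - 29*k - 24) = (k^2 + 9*k + 14)/(k^2 - 5*k - 24)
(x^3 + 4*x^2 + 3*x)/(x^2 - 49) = x*(x^2 + 4*x + 3)/(x^2 - 49)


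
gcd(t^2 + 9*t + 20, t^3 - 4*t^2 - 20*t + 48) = t + 4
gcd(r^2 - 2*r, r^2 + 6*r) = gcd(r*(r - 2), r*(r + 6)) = r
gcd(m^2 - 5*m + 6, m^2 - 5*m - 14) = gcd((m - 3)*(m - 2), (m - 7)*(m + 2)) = 1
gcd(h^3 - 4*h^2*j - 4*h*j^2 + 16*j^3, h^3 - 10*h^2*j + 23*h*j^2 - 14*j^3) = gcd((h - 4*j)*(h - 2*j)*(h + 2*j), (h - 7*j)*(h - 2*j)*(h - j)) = h - 2*j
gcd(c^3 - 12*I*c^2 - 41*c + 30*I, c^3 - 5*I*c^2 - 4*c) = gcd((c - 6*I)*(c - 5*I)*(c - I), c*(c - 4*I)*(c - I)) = c - I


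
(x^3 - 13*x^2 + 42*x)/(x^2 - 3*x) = (x^2 - 13*x + 42)/(x - 3)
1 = 1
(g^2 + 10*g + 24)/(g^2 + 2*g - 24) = (g + 4)/(g - 4)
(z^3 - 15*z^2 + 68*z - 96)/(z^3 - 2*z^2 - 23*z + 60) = (z - 8)/(z + 5)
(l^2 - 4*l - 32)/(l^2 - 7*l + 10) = (l^2 - 4*l - 32)/(l^2 - 7*l + 10)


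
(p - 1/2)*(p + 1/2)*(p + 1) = p^3 + p^2 - p/4 - 1/4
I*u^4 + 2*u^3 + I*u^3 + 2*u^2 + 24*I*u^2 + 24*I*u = u*(u - 6*I)*(u + 4*I)*(I*u + I)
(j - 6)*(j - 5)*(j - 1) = j^3 - 12*j^2 + 41*j - 30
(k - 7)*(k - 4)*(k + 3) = k^3 - 8*k^2 - 5*k + 84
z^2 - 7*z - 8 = (z - 8)*(z + 1)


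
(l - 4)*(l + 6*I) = l^2 - 4*l + 6*I*l - 24*I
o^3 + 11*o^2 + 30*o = o*(o + 5)*(o + 6)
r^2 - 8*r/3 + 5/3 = (r - 5/3)*(r - 1)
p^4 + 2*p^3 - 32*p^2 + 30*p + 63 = (p - 3)^2*(p + 1)*(p + 7)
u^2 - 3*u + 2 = (u - 2)*(u - 1)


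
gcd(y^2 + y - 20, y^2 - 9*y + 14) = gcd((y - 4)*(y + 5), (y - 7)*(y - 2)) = 1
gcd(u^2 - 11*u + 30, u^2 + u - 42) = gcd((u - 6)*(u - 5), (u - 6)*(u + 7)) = u - 6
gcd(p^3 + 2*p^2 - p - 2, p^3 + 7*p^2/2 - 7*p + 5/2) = p - 1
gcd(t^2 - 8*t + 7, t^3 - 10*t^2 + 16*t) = 1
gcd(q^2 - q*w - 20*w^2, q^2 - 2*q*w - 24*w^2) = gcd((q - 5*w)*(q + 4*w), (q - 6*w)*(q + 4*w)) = q + 4*w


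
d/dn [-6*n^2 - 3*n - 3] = -12*n - 3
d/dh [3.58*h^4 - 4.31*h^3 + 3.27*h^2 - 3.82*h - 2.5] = 14.32*h^3 - 12.93*h^2 + 6.54*h - 3.82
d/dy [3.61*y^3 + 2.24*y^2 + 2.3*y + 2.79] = 10.83*y^2 + 4.48*y + 2.3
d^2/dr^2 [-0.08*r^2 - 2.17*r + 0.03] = -0.160000000000000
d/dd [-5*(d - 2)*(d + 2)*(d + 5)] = -15*d^2 - 50*d + 20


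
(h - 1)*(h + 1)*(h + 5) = h^3 + 5*h^2 - h - 5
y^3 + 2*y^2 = y^2*(y + 2)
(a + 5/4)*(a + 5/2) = a^2 + 15*a/4 + 25/8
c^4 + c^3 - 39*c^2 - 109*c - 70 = (c - 7)*(c + 1)*(c + 2)*(c + 5)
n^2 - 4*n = n*(n - 4)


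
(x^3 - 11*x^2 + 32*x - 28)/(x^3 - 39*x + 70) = (x^2 - 9*x + 14)/(x^2 + 2*x - 35)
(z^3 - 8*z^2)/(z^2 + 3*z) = z*(z - 8)/(z + 3)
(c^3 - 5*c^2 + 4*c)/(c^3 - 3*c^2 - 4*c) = (c - 1)/(c + 1)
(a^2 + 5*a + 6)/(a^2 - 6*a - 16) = (a + 3)/(a - 8)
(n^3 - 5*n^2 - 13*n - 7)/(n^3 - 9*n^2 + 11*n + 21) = (n + 1)/(n - 3)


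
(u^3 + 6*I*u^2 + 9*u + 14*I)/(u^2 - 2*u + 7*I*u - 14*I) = (u^2 - I*u + 2)/(u - 2)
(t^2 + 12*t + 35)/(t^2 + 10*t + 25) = (t + 7)/(t + 5)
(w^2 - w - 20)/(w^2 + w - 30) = (w + 4)/(w + 6)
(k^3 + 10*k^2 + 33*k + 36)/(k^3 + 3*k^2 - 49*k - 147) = (k^2 + 7*k + 12)/(k^2 - 49)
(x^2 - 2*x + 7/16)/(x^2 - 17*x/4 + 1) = (x - 7/4)/(x - 4)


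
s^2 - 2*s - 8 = (s - 4)*(s + 2)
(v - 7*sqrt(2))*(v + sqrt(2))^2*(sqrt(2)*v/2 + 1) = sqrt(2)*v^4/2 - 4*v^3 - 18*sqrt(2)*v^2 - 40*v - 14*sqrt(2)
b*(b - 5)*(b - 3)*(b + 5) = b^4 - 3*b^3 - 25*b^2 + 75*b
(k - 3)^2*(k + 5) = k^3 - k^2 - 21*k + 45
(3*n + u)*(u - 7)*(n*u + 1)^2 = 3*n^3*u^3 - 21*n^3*u^2 + n^2*u^4 - 7*n^2*u^3 + 6*n^2*u^2 - 42*n^2*u + 2*n*u^3 - 14*n*u^2 + 3*n*u - 21*n + u^2 - 7*u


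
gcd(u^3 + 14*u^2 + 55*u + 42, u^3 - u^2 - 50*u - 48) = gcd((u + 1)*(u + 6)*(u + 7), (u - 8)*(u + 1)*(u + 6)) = u^2 + 7*u + 6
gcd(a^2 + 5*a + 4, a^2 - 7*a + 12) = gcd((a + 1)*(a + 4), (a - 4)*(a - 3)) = 1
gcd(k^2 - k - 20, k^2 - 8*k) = 1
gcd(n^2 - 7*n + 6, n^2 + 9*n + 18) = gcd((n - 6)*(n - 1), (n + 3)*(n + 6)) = 1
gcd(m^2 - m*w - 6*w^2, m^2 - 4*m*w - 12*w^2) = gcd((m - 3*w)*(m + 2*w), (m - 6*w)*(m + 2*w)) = m + 2*w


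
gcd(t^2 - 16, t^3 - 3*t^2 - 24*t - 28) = 1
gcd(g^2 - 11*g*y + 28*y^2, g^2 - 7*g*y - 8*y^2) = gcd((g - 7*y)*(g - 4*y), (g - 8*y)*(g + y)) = 1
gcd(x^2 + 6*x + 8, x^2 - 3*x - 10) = x + 2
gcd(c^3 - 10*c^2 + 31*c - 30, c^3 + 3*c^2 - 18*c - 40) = 1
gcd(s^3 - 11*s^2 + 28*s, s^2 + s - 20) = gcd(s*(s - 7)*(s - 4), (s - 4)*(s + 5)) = s - 4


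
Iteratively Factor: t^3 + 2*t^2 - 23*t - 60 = (t + 3)*(t^2 - t - 20) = (t + 3)*(t + 4)*(t - 5)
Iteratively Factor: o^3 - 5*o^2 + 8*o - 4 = (o - 2)*(o^2 - 3*o + 2) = (o - 2)^2*(o - 1)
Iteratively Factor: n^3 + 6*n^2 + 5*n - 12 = (n - 1)*(n^2 + 7*n + 12) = (n - 1)*(n + 3)*(n + 4)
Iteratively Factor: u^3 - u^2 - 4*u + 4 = (u - 1)*(u^2 - 4) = (u - 2)*(u - 1)*(u + 2)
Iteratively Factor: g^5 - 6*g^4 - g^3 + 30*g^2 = (g - 3)*(g^4 - 3*g^3 - 10*g^2) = g*(g - 3)*(g^3 - 3*g^2 - 10*g) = g^2*(g - 3)*(g^2 - 3*g - 10) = g^2*(g - 5)*(g - 3)*(g + 2)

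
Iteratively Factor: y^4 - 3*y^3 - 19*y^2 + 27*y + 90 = (y + 2)*(y^3 - 5*y^2 - 9*y + 45) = (y + 2)*(y + 3)*(y^2 - 8*y + 15) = (y - 5)*(y + 2)*(y + 3)*(y - 3)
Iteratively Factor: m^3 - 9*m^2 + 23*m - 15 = (m - 1)*(m^2 - 8*m + 15) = (m - 5)*(m - 1)*(m - 3)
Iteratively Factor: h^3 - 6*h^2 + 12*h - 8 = (h - 2)*(h^2 - 4*h + 4) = (h - 2)^2*(h - 2)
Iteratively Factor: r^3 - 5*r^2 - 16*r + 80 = (r - 4)*(r^2 - r - 20) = (r - 4)*(r + 4)*(r - 5)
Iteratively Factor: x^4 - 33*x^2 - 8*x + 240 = (x + 4)*(x^3 - 4*x^2 - 17*x + 60) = (x + 4)^2*(x^2 - 8*x + 15) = (x - 5)*(x + 4)^2*(x - 3)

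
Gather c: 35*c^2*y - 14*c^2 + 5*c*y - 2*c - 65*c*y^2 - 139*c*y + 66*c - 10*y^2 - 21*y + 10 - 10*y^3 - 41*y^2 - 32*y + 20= c^2*(35*y - 14) + c*(-65*y^2 - 134*y + 64) - 10*y^3 - 51*y^2 - 53*y + 30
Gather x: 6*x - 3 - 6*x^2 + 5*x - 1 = -6*x^2 + 11*x - 4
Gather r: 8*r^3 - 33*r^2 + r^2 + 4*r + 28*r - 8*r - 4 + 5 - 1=8*r^3 - 32*r^2 + 24*r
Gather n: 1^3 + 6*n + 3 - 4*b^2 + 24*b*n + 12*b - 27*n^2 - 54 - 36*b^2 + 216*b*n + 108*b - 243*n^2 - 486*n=-40*b^2 + 120*b - 270*n^2 + n*(240*b - 480) - 50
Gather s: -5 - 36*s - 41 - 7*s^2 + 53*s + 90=-7*s^2 + 17*s + 44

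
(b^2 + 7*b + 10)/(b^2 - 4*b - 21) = (b^2 + 7*b + 10)/(b^2 - 4*b - 21)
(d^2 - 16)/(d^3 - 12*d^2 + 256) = (d - 4)/(d^2 - 16*d + 64)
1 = 1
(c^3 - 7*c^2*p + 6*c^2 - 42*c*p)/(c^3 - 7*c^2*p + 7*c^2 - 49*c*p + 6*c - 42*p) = c/(c + 1)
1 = 1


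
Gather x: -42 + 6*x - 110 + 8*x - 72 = 14*x - 224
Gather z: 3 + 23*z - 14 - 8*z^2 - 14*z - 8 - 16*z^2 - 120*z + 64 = -24*z^2 - 111*z + 45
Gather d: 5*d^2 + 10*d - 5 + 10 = 5*d^2 + 10*d + 5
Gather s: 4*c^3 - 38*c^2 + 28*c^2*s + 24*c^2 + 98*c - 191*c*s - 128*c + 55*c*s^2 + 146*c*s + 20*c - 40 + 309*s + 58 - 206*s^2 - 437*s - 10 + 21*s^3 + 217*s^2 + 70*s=4*c^3 - 14*c^2 - 10*c + 21*s^3 + s^2*(55*c + 11) + s*(28*c^2 - 45*c - 58) + 8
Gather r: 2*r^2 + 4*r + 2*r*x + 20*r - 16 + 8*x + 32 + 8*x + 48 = 2*r^2 + r*(2*x + 24) + 16*x + 64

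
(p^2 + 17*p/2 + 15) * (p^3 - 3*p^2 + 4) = p^5 + 11*p^4/2 - 21*p^3/2 - 41*p^2 + 34*p + 60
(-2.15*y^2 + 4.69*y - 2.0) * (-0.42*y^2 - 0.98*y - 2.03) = 0.903*y^4 + 0.1372*y^3 + 0.608299999999999*y^2 - 7.5607*y + 4.06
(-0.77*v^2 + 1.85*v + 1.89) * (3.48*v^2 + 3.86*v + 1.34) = -2.6796*v^4 + 3.4658*v^3 + 12.6864*v^2 + 9.7744*v + 2.5326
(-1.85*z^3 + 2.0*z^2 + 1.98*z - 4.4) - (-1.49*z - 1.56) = -1.85*z^3 + 2.0*z^2 + 3.47*z - 2.84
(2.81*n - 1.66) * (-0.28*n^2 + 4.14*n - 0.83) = -0.7868*n^3 + 12.0982*n^2 - 9.2047*n + 1.3778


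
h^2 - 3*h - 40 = (h - 8)*(h + 5)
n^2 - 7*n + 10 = (n - 5)*(n - 2)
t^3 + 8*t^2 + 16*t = t*(t + 4)^2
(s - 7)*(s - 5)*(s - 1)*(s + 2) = s^4 - 11*s^3 + 21*s^2 + 59*s - 70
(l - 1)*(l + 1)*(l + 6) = l^3 + 6*l^2 - l - 6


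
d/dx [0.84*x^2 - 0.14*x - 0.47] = 1.68*x - 0.14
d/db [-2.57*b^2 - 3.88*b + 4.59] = -5.14*b - 3.88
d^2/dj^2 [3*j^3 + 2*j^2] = 18*j + 4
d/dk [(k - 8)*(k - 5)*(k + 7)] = 3*k^2 - 12*k - 51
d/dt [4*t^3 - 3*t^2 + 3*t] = 12*t^2 - 6*t + 3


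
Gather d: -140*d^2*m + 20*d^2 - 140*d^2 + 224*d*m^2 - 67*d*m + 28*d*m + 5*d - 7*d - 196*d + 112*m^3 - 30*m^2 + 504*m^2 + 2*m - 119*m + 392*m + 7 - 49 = d^2*(-140*m - 120) + d*(224*m^2 - 39*m - 198) + 112*m^3 + 474*m^2 + 275*m - 42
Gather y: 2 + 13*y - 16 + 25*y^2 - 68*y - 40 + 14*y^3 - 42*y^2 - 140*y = 14*y^3 - 17*y^2 - 195*y - 54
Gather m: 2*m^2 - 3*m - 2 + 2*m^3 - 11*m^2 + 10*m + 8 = 2*m^3 - 9*m^2 + 7*m + 6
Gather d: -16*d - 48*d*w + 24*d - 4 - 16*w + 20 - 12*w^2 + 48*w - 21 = d*(8 - 48*w) - 12*w^2 + 32*w - 5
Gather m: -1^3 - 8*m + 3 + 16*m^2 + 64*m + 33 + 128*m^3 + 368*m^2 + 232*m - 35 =128*m^3 + 384*m^2 + 288*m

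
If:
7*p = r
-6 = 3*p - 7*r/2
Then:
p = 12/43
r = 84/43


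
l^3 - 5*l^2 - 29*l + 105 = (l - 7)*(l - 3)*(l + 5)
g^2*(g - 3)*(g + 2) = g^4 - g^3 - 6*g^2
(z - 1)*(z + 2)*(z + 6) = z^3 + 7*z^2 + 4*z - 12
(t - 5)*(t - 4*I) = t^2 - 5*t - 4*I*t + 20*I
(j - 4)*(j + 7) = j^2 + 3*j - 28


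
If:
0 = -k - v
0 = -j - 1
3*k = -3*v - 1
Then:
No Solution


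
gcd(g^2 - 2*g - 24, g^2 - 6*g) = g - 6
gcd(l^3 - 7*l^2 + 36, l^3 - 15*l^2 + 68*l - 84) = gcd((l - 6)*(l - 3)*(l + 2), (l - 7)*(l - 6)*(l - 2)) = l - 6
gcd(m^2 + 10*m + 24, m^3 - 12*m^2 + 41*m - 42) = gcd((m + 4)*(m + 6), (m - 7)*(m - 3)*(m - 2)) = 1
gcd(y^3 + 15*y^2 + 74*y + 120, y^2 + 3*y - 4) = y + 4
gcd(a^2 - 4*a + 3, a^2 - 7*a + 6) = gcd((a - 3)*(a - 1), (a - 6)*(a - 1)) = a - 1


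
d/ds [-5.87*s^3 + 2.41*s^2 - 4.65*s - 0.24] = -17.61*s^2 + 4.82*s - 4.65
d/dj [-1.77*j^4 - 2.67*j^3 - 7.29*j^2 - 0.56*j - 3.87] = -7.08*j^3 - 8.01*j^2 - 14.58*j - 0.56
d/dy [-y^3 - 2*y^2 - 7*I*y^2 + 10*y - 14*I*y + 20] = -3*y^2 - 4*y - 14*I*y + 10 - 14*I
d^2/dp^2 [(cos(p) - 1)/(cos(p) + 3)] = 4*(cos(p)^2 - 3*cos(p) - 2)/(cos(p) + 3)^3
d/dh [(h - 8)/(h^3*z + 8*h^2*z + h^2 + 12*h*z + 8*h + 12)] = (h^3*z + 8*h^2*z + h^2 + 12*h*z + 8*h - (h - 8)*(3*h^2*z + 16*h*z + 2*h + 12*z + 8) + 12)/(h^3*z + 8*h^2*z + h^2 + 12*h*z + 8*h + 12)^2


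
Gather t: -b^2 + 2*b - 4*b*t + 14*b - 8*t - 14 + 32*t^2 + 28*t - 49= -b^2 + 16*b + 32*t^2 + t*(20 - 4*b) - 63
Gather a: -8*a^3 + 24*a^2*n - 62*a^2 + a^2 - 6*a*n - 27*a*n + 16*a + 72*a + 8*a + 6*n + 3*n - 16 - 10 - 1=-8*a^3 + a^2*(24*n - 61) + a*(96 - 33*n) + 9*n - 27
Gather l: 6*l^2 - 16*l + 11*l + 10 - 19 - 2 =6*l^2 - 5*l - 11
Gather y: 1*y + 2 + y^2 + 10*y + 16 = y^2 + 11*y + 18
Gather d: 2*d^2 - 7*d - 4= 2*d^2 - 7*d - 4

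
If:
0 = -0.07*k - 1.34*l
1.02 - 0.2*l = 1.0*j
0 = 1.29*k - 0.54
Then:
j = 1.02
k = 0.42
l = -0.02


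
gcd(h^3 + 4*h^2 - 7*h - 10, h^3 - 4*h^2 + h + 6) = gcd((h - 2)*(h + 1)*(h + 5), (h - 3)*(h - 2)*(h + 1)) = h^2 - h - 2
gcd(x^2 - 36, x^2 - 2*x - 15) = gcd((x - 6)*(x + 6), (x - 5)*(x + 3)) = 1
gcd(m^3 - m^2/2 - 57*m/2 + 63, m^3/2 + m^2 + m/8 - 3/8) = 1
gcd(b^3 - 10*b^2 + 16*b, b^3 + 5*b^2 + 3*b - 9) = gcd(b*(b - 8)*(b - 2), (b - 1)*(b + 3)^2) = 1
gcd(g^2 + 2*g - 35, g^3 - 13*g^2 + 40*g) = g - 5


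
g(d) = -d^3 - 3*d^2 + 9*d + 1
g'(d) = -3*d^2 - 6*d + 9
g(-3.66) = -23.10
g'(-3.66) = -9.23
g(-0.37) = -2.69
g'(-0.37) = 10.81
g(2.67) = -15.39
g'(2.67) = -28.41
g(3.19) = -33.28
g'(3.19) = -40.67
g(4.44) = -105.71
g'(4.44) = -76.78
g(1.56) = 3.94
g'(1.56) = -7.66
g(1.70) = 2.72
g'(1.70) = -9.87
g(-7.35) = 169.85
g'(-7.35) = -108.97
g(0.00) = 1.00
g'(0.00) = 9.00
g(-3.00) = -26.00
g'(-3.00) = 0.00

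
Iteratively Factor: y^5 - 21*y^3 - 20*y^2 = (y - 5)*(y^4 + 5*y^3 + 4*y^2) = y*(y - 5)*(y^3 + 5*y^2 + 4*y) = y^2*(y - 5)*(y^2 + 5*y + 4) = y^2*(y - 5)*(y + 1)*(y + 4)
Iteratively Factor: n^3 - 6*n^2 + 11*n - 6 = (n - 3)*(n^2 - 3*n + 2) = (n - 3)*(n - 1)*(n - 2)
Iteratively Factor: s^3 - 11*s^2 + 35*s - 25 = (s - 1)*(s^2 - 10*s + 25) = (s - 5)*(s - 1)*(s - 5)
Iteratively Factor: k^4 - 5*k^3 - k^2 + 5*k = (k - 1)*(k^3 - 4*k^2 - 5*k) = (k - 5)*(k - 1)*(k^2 + k) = k*(k - 5)*(k - 1)*(k + 1)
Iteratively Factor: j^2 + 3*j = (j)*(j + 3)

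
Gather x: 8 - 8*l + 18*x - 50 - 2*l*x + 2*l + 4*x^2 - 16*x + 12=-6*l + 4*x^2 + x*(2 - 2*l) - 30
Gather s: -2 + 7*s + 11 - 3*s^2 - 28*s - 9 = -3*s^2 - 21*s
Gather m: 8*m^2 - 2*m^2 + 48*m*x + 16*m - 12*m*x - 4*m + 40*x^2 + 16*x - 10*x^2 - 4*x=6*m^2 + m*(36*x + 12) + 30*x^2 + 12*x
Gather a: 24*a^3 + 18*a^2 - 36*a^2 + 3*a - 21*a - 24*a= 24*a^3 - 18*a^2 - 42*a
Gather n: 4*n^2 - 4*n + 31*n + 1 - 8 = 4*n^2 + 27*n - 7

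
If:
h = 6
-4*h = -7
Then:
No Solution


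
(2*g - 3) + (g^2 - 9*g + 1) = g^2 - 7*g - 2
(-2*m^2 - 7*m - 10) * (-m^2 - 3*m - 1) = 2*m^4 + 13*m^3 + 33*m^2 + 37*m + 10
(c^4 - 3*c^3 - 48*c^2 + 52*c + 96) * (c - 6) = c^5 - 9*c^4 - 30*c^3 + 340*c^2 - 216*c - 576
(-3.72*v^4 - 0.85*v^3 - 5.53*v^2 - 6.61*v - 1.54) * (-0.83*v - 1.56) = 3.0876*v^5 + 6.5087*v^4 + 5.9159*v^3 + 14.1131*v^2 + 11.5898*v + 2.4024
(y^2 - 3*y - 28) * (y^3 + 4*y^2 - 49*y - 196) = y^5 + y^4 - 89*y^3 - 161*y^2 + 1960*y + 5488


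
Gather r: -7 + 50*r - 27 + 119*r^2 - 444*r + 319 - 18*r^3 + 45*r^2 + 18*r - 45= -18*r^3 + 164*r^2 - 376*r + 240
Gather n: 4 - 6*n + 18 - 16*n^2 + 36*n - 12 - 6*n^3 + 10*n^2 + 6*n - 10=-6*n^3 - 6*n^2 + 36*n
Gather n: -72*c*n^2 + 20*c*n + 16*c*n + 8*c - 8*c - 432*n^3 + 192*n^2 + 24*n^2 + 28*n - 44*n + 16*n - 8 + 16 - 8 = 36*c*n - 432*n^3 + n^2*(216 - 72*c)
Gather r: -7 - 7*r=-7*r - 7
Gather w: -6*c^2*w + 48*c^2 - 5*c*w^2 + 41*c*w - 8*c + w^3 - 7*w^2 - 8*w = 48*c^2 - 8*c + w^3 + w^2*(-5*c - 7) + w*(-6*c^2 + 41*c - 8)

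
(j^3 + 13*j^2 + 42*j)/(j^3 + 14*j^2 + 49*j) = (j + 6)/(j + 7)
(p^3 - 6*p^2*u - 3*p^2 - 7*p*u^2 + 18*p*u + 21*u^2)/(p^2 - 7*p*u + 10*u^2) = (p^3 - 6*p^2*u - 3*p^2 - 7*p*u^2 + 18*p*u + 21*u^2)/(p^2 - 7*p*u + 10*u^2)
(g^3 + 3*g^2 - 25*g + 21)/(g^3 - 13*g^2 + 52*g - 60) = (g^3 + 3*g^2 - 25*g + 21)/(g^3 - 13*g^2 + 52*g - 60)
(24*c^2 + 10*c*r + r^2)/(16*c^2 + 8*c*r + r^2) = (6*c + r)/(4*c + r)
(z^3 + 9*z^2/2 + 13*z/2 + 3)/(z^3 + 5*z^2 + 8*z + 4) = (z + 3/2)/(z + 2)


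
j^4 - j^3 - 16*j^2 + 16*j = j*(j - 4)*(j - 1)*(j + 4)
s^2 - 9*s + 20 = (s - 5)*(s - 4)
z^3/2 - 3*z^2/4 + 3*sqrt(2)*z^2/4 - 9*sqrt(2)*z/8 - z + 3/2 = (z/2 + sqrt(2))*(z - 3/2)*(z - sqrt(2)/2)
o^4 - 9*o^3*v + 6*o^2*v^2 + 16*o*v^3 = o*(o - 8*v)*(o - 2*v)*(o + v)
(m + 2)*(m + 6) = m^2 + 8*m + 12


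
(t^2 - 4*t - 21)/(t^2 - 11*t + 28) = (t + 3)/(t - 4)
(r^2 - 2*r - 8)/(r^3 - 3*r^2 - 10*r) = (r - 4)/(r*(r - 5))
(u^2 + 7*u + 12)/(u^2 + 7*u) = (u^2 + 7*u + 12)/(u*(u + 7))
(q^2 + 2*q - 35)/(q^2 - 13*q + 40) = (q + 7)/(q - 8)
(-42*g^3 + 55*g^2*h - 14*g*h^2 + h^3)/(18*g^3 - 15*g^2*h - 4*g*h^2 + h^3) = (-7*g + h)/(3*g + h)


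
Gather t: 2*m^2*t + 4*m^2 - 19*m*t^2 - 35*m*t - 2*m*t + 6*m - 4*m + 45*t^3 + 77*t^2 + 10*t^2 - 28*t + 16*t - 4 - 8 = 4*m^2 + 2*m + 45*t^3 + t^2*(87 - 19*m) + t*(2*m^2 - 37*m - 12) - 12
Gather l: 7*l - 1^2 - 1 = 7*l - 2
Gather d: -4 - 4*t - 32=-4*t - 36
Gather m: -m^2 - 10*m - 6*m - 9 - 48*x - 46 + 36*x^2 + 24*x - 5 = -m^2 - 16*m + 36*x^2 - 24*x - 60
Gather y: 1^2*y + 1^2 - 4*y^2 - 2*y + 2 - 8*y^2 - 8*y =-12*y^2 - 9*y + 3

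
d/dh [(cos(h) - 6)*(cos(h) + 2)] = 2*(2 - cos(h))*sin(h)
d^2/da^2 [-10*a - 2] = 0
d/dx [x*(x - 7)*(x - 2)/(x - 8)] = (2*x^3 - 33*x^2 + 144*x - 112)/(x^2 - 16*x + 64)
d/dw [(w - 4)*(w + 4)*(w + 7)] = 3*w^2 + 14*w - 16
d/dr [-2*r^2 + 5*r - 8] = 5 - 4*r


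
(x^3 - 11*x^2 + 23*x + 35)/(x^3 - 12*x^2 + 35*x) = (x + 1)/x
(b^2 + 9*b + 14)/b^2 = 1 + 9/b + 14/b^2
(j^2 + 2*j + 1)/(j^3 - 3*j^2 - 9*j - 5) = 1/(j - 5)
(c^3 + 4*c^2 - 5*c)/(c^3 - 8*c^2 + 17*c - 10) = c*(c + 5)/(c^2 - 7*c + 10)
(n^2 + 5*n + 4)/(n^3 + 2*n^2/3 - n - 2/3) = 3*(n + 4)/(3*n^2 - n - 2)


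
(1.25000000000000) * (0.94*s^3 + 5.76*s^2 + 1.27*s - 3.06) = 1.175*s^3 + 7.2*s^2 + 1.5875*s - 3.825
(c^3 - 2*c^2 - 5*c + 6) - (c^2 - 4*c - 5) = c^3 - 3*c^2 - c + 11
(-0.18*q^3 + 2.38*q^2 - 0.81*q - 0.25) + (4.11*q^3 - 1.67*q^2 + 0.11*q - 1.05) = 3.93*q^3 + 0.71*q^2 - 0.7*q - 1.3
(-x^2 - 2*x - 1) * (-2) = 2*x^2 + 4*x + 2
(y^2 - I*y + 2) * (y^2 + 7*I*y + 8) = y^4 + 6*I*y^3 + 17*y^2 + 6*I*y + 16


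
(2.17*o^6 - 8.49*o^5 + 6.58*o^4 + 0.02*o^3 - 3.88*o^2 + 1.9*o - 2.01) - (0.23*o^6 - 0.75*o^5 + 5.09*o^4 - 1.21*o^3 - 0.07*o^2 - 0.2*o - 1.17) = 1.94*o^6 - 7.74*o^5 + 1.49*o^4 + 1.23*o^3 - 3.81*o^2 + 2.1*o - 0.84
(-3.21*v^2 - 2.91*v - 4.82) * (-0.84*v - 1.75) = 2.6964*v^3 + 8.0619*v^2 + 9.1413*v + 8.435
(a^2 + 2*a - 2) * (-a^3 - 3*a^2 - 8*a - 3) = -a^5 - 5*a^4 - 12*a^3 - 13*a^2 + 10*a + 6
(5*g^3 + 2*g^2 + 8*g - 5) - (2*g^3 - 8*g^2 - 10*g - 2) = 3*g^3 + 10*g^2 + 18*g - 3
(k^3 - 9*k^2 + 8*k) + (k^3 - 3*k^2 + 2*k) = 2*k^3 - 12*k^2 + 10*k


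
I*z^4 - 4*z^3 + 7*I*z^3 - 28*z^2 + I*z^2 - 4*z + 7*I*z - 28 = (z + 7)*(z + I)*(z + 4*I)*(I*z + 1)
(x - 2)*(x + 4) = x^2 + 2*x - 8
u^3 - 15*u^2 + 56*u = u*(u - 8)*(u - 7)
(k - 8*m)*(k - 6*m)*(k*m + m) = k^3*m - 14*k^2*m^2 + k^2*m + 48*k*m^3 - 14*k*m^2 + 48*m^3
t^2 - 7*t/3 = t*(t - 7/3)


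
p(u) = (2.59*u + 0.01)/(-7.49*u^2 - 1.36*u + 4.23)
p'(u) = (2.59*u + 0.01)*(14.98*u + 1.36)/(-7.49*u^2 - 1.36*u + 4.23)^2 + 2.59/(-7.49*u^2 - 1.36*u + 4.23)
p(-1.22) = 0.60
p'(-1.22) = 1.43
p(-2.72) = 0.15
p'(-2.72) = 0.07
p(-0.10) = -0.06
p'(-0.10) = 0.61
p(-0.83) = -10.76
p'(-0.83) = 611.70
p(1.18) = -0.39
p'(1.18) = 0.63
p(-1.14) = 0.74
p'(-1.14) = 2.30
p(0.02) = 0.01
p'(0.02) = 0.62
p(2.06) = -0.18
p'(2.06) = 0.10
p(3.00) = -0.12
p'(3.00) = 0.04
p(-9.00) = 0.04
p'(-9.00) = 0.00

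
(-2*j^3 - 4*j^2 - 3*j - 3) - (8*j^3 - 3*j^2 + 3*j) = -10*j^3 - j^2 - 6*j - 3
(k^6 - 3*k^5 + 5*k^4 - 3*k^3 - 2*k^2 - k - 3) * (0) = 0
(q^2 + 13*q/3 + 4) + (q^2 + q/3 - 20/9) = 2*q^2 + 14*q/3 + 16/9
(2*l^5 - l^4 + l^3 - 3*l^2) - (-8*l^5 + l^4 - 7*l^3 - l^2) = 10*l^5 - 2*l^4 + 8*l^3 - 2*l^2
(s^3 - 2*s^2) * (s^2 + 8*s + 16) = s^5 + 6*s^4 - 32*s^2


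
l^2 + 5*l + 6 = (l + 2)*(l + 3)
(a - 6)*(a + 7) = a^2 + a - 42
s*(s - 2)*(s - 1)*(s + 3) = s^4 - 7*s^2 + 6*s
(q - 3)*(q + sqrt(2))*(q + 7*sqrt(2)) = q^3 - 3*q^2 + 8*sqrt(2)*q^2 - 24*sqrt(2)*q + 14*q - 42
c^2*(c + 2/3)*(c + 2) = c^4 + 8*c^3/3 + 4*c^2/3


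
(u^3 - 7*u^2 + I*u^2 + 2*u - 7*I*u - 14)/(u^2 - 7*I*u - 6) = (u^2 + u*(-7 + 2*I) - 14*I)/(u - 6*I)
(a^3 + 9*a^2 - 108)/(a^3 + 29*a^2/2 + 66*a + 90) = 2*(a - 3)/(2*a + 5)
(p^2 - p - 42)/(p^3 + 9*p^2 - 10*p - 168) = (p - 7)/(p^2 + 3*p - 28)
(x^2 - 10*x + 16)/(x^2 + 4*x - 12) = (x - 8)/(x + 6)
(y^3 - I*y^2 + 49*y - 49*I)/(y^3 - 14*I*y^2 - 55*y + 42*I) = (y + 7*I)/(y - 6*I)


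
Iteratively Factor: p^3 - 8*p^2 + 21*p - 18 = (p - 3)*(p^2 - 5*p + 6) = (p - 3)^2*(p - 2)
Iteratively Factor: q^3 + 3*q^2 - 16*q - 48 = (q + 3)*(q^2 - 16) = (q + 3)*(q + 4)*(q - 4)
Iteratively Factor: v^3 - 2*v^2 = (v)*(v^2 - 2*v) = v^2*(v - 2)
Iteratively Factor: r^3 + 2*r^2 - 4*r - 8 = (r + 2)*(r^2 - 4) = (r + 2)^2*(r - 2)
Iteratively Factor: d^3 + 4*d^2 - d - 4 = (d + 1)*(d^2 + 3*d - 4) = (d - 1)*(d + 1)*(d + 4)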